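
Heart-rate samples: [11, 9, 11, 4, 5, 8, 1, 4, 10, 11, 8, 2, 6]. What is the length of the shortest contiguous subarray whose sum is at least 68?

10

add 11: running sum 11 < 68
add 9: running sum 20 < 68
add 11: running sum 31 < 68
add 4: running sum 35 < 68
add 5: running sum 40 < 68
add 8: running sum 48 < 68
add 1: running sum 49 < 68
add 4: running sum 53 < 68
add 10: running sum 63 < 68
add 11: shortest ending here [11, 9, 11, 4, 5, 8, 1, 4, 10, 11] sum 74, len 10
add 8: shortest ending here [9, 11, 4, 5, 8, 1, 4, 10, 11, 8] sum 71, len 10
add 2: shortest ending here [9, 11, 4, 5, 8, 1, 4, 10, 11, 8, 2] sum 73, len 11
add 6: shortest ending here [11, 4, 5, 8, 1, 4, 10, 11, 8, 2, 6] sum 70, len 11
Shortest qualifying length: 10.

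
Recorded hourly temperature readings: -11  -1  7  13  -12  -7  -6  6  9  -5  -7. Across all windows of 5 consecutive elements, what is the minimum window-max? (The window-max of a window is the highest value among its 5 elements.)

9

Window maxs for each of the 7 positions:
[-11, -1, 7, 13, -12] → max 13
[-1, 7, 13, -12, -7] → max 13
[7, 13, -12, -7, -6] → max 13
[13, -12, -7, -6, 6] → max 13
[-12, -7, -6, 6, 9] → max 9
[-7, -6, 6, 9, -5] → max 9
[-6, 6, 9, -5, -7] → max 9
Minimum of these is 9.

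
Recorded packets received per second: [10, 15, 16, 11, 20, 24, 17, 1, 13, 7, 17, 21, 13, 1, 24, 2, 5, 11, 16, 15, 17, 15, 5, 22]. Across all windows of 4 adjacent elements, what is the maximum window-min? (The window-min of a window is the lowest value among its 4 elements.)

[10, 15, 16, 11] → min 10
[15, 16, 11, 20] → min 11
[16, 11, 20, 24] → min 11
[11, 20, 24, 17] → min 11
[20, 24, 17, 1] → min 1
[24, 17, 1, 13] → min 1
[17, 1, 13, 7] → min 1
[1, 13, 7, 17] → min 1
[13, 7, 17, 21] → min 7
[7, 17, 21, 13] → min 7
[17, 21, 13, 1] → min 1
[21, 13, 1, 24] → min 1
[13, 1, 24, 2] → min 1
[1, 24, 2, 5] → min 1
[24, 2, 5, 11] → min 2
[2, 5, 11, 16] → min 2
[5, 11, 16, 15] → min 5
[11, 16, 15, 17] → min 11
[16, 15, 17, 15] → min 15
[15, 17, 15, 5] → min 5
[17, 15, 5, 22] → min 5
Maximum of these is 15.

15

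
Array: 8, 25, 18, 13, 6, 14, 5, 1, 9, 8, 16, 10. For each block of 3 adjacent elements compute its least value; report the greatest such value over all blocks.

13

Each size-3 window and its min:
8 25 18 → min 8
25 18 13 → min 13
18 13 6 → min 6
13 6 14 → min 6
6 14 5 → min 5
14 5 1 → min 1
5 1 9 → min 1
1 9 8 → min 1
9 8 16 → min 8
8 16 10 → min 8
Greatest of these is 13.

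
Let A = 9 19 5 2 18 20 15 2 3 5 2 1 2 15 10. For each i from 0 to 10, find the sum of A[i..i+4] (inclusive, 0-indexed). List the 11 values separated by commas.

(9, 19, 5, 2, 18) → sum 53
(19, 5, 2, 18, 20) → sum 64
(5, 2, 18, 20, 15) → sum 60
(2, 18, 20, 15, 2) → sum 57
(18, 20, 15, 2, 3) → sum 58
(20, 15, 2, 3, 5) → sum 45
(15, 2, 3, 5, 2) → sum 27
(2, 3, 5, 2, 1) → sum 13
(3, 5, 2, 1, 2) → sum 13
(5, 2, 1, 2, 15) → sum 25
(2, 1, 2, 15, 10) → sum 30

53, 64, 60, 57, 58, 45, 27, 13, 13, 25, 30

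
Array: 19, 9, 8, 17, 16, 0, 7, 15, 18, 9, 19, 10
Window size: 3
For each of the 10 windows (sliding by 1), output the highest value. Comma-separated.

19, 17, 17, 17, 16, 15, 18, 18, 19, 19

Sliding a size-3 window across the 12 values:
(19, 9, 8) → max 19
(9, 8, 17) → max 17
(8, 17, 16) → max 17
(17, 16, 0) → max 17
(16, 0, 7) → max 16
(0, 7, 15) → max 15
(7, 15, 18) → max 18
(15, 18, 9) → max 18
(18, 9, 19) → max 19
(9, 19, 10) → max 19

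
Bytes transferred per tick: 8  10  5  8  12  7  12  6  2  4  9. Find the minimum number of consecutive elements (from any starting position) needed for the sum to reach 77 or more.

Extend right; whenever the sum reaches 77, record the length and shrink from the left:
add 8: running sum 8 < 77
add 10: running sum 18 < 77
add 5: running sum 23 < 77
add 8: running sum 31 < 77
add 12: running sum 43 < 77
add 7: running sum 50 < 77
add 12: running sum 62 < 77
add 6: running sum 68 < 77
add 2: running sum 70 < 77
add 4: running sum 74 < 77
add 9: shortest ending here [8, 10, 5, 8, 12, 7, 12, 6, 2, 4, 9] sum 83, len 11
Shortest qualifying length: 11.

11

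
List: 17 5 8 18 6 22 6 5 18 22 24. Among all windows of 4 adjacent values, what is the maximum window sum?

Window sums for each of the 8 positions:
[17, 5, 8, 18] → sum 48
[5, 8, 18, 6] → sum 37
[8, 18, 6, 22] → sum 54
[18, 6, 22, 6] → sum 52
[6, 22, 6, 5] → sum 39
[22, 6, 5, 18] → sum 51
[6, 5, 18, 22] → sum 51
[5, 18, 22, 24] → sum 69
Maximum of these is 69.

69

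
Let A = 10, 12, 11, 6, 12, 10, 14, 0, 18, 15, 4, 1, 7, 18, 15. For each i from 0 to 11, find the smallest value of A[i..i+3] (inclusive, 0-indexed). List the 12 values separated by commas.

10 12 11 6 → min 6
12 11 6 12 → min 6
11 6 12 10 → min 6
6 12 10 14 → min 6
12 10 14 0 → min 0
10 14 0 18 → min 0
14 0 18 15 → min 0
0 18 15 4 → min 0
18 15 4 1 → min 1
15 4 1 7 → min 1
4 1 7 18 → min 1
1 7 18 15 → min 1

6, 6, 6, 6, 0, 0, 0, 0, 1, 1, 1, 1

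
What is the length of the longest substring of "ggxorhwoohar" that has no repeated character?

[g] len 1
[g] len 1
[g, x] len 2
[g, x, o] len 3
[g, x, o, r] len 4
[g, x, o, r, h] len 5
[g, x, o, r, h, w] len 6
[r, h, w, o] len 4
[o] len 1
[o, h] len 2
[o, h, a] len 3
[o, h, a, r] len 4
Longest all-distinct length: 6.

6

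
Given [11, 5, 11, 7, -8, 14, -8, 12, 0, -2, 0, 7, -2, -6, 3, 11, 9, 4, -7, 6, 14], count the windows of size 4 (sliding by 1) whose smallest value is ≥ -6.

9

[11, 5, 11, 7] → min 5  ≥ -6 ✓
[5, 11, 7, -8] → min -8
[11, 7, -8, 14] → min -8
[7, -8, 14, -8] → min -8
[-8, 14, -8, 12] → min -8
[14, -8, 12, 0] → min -8
[-8, 12, 0, -2] → min -8
[12, 0, -2, 0] → min -2  ≥ -6 ✓
[0, -2, 0, 7] → min -2  ≥ -6 ✓
[-2, 0, 7, -2] → min -2  ≥ -6 ✓
[0, 7, -2, -6] → min -6  ≥ -6 ✓
[7, -2, -6, 3] → min -6  ≥ -6 ✓
[-2, -6, 3, 11] → min -6  ≥ -6 ✓
[-6, 3, 11, 9] → min -6  ≥ -6 ✓
[3, 11, 9, 4] → min 3  ≥ -6 ✓
[11, 9, 4, -7] → min -7
[9, 4, -7, 6] → min -7
[4, -7, 6, 14] → min -7
9 windows satisfy the condition.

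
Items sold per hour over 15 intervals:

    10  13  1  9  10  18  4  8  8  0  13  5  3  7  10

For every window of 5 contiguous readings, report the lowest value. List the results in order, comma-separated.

1, 1, 1, 4, 4, 0, 0, 0, 0, 0, 3

[10, 13, 1, 9, 10] → min 1
[13, 1, 9, 10, 18] → min 1
[1, 9, 10, 18, 4] → min 1
[9, 10, 18, 4, 8] → min 4
[10, 18, 4, 8, 8] → min 4
[18, 4, 8, 8, 0] → min 0
[4, 8, 8, 0, 13] → min 0
[8, 8, 0, 13, 5] → min 0
[8, 0, 13, 5, 3] → min 0
[0, 13, 5, 3, 7] → min 0
[13, 5, 3, 7, 10] → min 3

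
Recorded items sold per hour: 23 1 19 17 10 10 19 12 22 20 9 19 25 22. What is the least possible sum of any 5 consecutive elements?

57

23 1 19 17 10 → sum 70
1 19 17 10 10 → sum 57
19 17 10 10 19 → sum 75
17 10 10 19 12 → sum 68
10 10 19 12 22 → sum 73
10 19 12 22 20 → sum 83
19 12 22 20 9 → sum 82
12 22 20 9 19 → sum 82
22 20 9 19 25 → sum 95
20 9 19 25 22 → sum 95
Least of these is 57.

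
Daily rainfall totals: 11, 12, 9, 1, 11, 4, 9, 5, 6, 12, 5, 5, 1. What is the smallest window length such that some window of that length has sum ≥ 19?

Extend right; whenever the sum reaches 19, record the length and shrink from the left:
add 11: running sum 11 < 19
end 1: [11, 12] sum 23, len 2
end 2: [12, 9] sum 21, len 2
end 3: [12, 9, 1] sum 22, len 3
end 4: [9, 1, 11] sum 21, len 3
end 5: [9, 1, 11, 4] sum 25, len 4
end 6: [11, 4, 9] sum 24, len 3
end 7: [11, 4, 9, 5] sum 29, len 4
end 8: [9, 5, 6] sum 20, len 3
end 9: [5, 6, 12] sum 23, len 3
end 10: [6, 12, 5] sum 23, len 3
end 11: [12, 5, 5] sum 22, len 3
end 12: [12, 5, 5, 1] sum 23, len 4
Shortest qualifying length: 2.

2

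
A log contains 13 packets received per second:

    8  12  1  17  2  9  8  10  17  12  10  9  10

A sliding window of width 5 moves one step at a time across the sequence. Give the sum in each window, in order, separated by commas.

[8, 12, 1, 17, 2] → sum 40
[12, 1, 17, 2, 9] → sum 41
[1, 17, 2, 9, 8] → sum 37
[17, 2, 9, 8, 10] → sum 46
[2, 9, 8, 10, 17] → sum 46
[9, 8, 10, 17, 12] → sum 56
[8, 10, 17, 12, 10] → sum 57
[10, 17, 12, 10, 9] → sum 58
[17, 12, 10, 9, 10] → sum 58

40, 41, 37, 46, 46, 56, 57, 58, 58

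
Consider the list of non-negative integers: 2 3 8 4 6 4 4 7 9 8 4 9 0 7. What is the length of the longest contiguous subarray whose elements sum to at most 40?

Extend to the right; shrink from the left whenever the sum exceeds 40:
add 2: [2] sum 2, len 1
add 3: [2, 3] sum 5, len 2
add 8: [2, 3, 8] sum 13, len 3
add 4: [2, 3, 8, 4] sum 17, len 4
add 6: [2, 3, 8, 4, 6] sum 23, len 5
add 4: [2, 3, 8, 4, 6, 4] sum 27, len 6
add 4: [2, 3, 8, 4, 6, 4, 4] sum 31, len 7
add 7: [2, 3, 8, 4, 6, 4, 4, 7] sum 38, len 8
add 9: [4, 6, 4, 4, 7, 9] sum 34, len 6
add 8: [6, 4, 4, 7, 9, 8] sum 38, len 6
add 4: [4, 4, 7, 9, 8, 4] sum 36, len 6
add 9: [7, 9, 8, 4, 9] sum 37, len 5
add 0: [7, 9, 8, 4, 9, 0] sum 37, len 6
add 7: [9, 8, 4, 9, 0, 7] sum 37, len 6
Longest length seen: 8.

8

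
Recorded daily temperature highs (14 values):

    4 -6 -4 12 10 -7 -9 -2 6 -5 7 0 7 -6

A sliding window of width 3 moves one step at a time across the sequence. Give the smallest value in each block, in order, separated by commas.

Sliding a size-3 window across the 14 values:
4 -6 -4 → min -6
-6 -4 12 → min -6
-4 12 10 → min -4
12 10 -7 → min -7
10 -7 -9 → min -9
-7 -9 -2 → min -9
-9 -2 6 → min -9
-2 6 -5 → min -5
6 -5 7 → min -5
-5 7 0 → min -5
7 0 7 → min 0
0 7 -6 → min -6

-6, -6, -4, -7, -9, -9, -9, -5, -5, -5, 0, -6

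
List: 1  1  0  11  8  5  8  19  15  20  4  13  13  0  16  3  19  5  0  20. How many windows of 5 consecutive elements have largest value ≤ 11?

3

[1, 1, 0, 11, 8] → max 11  ≤ 11 ✓
[1, 0, 11, 8, 5] → max 11  ≤ 11 ✓
[0, 11, 8, 5, 8] → max 11  ≤ 11 ✓
[11, 8, 5, 8, 19] → max 19
[8, 5, 8, 19, 15] → max 19
[5, 8, 19, 15, 20] → max 20
[8, 19, 15, 20, 4] → max 20
[19, 15, 20, 4, 13] → max 20
[15, 20, 4, 13, 13] → max 20
[20, 4, 13, 13, 0] → max 20
[4, 13, 13, 0, 16] → max 16
[13, 13, 0, 16, 3] → max 16
[13, 0, 16, 3, 19] → max 19
[0, 16, 3, 19, 5] → max 19
[16, 3, 19, 5, 0] → max 19
[3, 19, 5, 0, 20] → max 20
3 windows satisfy the condition.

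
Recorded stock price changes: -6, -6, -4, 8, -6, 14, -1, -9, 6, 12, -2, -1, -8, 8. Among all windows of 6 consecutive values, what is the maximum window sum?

-6 -6 -4 8 -6 14 → sum 0
-6 -4 8 -6 14 -1 → sum 5
-4 8 -6 14 -1 -9 → sum 2
8 -6 14 -1 -9 6 → sum 12
-6 14 -1 -9 6 12 → sum 16
14 -1 -9 6 12 -2 → sum 20
-1 -9 6 12 -2 -1 → sum 5
-9 6 12 -2 -1 -8 → sum -2
6 12 -2 -1 -8 8 → sum 15
Maximum of these is 20.

20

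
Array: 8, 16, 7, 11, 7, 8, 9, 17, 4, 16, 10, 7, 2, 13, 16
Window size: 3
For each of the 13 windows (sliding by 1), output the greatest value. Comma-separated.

16, 16, 11, 11, 9, 17, 17, 17, 16, 16, 10, 13, 16

(8, 16, 7) → max 16
(16, 7, 11) → max 16
(7, 11, 7) → max 11
(11, 7, 8) → max 11
(7, 8, 9) → max 9
(8, 9, 17) → max 17
(9, 17, 4) → max 17
(17, 4, 16) → max 17
(4, 16, 10) → max 16
(16, 10, 7) → max 16
(10, 7, 2) → max 10
(7, 2, 13) → max 13
(2, 13, 16) → max 16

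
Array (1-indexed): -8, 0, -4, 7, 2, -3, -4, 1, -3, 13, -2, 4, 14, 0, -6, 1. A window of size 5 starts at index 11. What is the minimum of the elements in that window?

Elements at indices 11..15: -2, 4, 14, 0, -6
min(-2, 4, 14, 0, -6) = -6

-6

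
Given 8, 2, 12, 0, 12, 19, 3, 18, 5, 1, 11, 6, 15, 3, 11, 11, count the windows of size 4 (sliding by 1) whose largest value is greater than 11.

12

(8, 2, 12, 0) → max 12  > 11 ✓
(2, 12, 0, 12) → max 12  > 11 ✓
(12, 0, 12, 19) → max 19  > 11 ✓
(0, 12, 19, 3) → max 19  > 11 ✓
(12, 19, 3, 18) → max 19  > 11 ✓
(19, 3, 18, 5) → max 19  > 11 ✓
(3, 18, 5, 1) → max 18  > 11 ✓
(18, 5, 1, 11) → max 18  > 11 ✓
(5, 1, 11, 6) → max 11
(1, 11, 6, 15) → max 15  > 11 ✓
(11, 6, 15, 3) → max 15  > 11 ✓
(6, 15, 3, 11) → max 15  > 11 ✓
(15, 3, 11, 11) → max 15  > 11 ✓
12 windows satisfy the condition.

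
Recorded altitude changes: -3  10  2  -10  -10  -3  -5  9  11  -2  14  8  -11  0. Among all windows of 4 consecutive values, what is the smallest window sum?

-28

[-3, 10, 2, -10] → sum -1
[10, 2, -10, -10] → sum -8
[2, -10, -10, -3] → sum -21
[-10, -10, -3, -5] → sum -28
[-10, -3, -5, 9] → sum -9
[-3, -5, 9, 11] → sum 12
[-5, 9, 11, -2] → sum 13
[9, 11, -2, 14] → sum 32
[11, -2, 14, 8] → sum 31
[-2, 14, 8, -11] → sum 9
[14, 8, -11, 0] → sum 11
Smallest of these is -28.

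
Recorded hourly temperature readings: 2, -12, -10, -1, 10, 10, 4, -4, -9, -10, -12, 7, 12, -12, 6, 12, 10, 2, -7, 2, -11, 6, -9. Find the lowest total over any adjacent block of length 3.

-31

(2, -12, -10) → sum -20
(-12, -10, -1) → sum -23
(-10, -1, 10) → sum -1
(-1, 10, 10) → sum 19
(10, 10, 4) → sum 24
(10, 4, -4) → sum 10
(4, -4, -9) → sum -9
(-4, -9, -10) → sum -23
(-9, -10, -12) → sum -31
(-10, -12, 7) → sum -15
(-12, 7, 12) → sum 7
(7, 12, -12) → sum 7
(12, -12, 6) → sum 6
(-12, 6, 12) → sum 6
(6, 12, 10) → sum 28
(12, 10, 2) → sum 24
(10, 2, -7) → sum 5
(2, -7, 2) → sum -3
(-7, 2, -11) → sum -16
(2, -11, 6) → sum -3
(-11, 6, -9) → sum -14
Lowest of these is -31.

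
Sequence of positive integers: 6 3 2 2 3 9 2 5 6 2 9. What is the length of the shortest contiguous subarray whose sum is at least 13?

3

add 6: running sum 6 < 13
add 3: running sum 9 < 13
add 2: running sum 11 < 13
end 3: [6, 3, 2, 2] sum 13, len 4
end 4: [6, 3, 2, 2, 3] sum 16, len 5
end 5: [2, 3, 9] sum 14, len 3
end 6: [3, 9, 2] sum 14, len 3
end 7: [9, 2, 5] sum 16, len 3
end 8: [2, 5, 6] sum 13, len 3
end 9: [5, 6, 2] sum 13, len 3
end 10: [6, 2, 9] sum 17, len 3
Shortest qualifying length: 3.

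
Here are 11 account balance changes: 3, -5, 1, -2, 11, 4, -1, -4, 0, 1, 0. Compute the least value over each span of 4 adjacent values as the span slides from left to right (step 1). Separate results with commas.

-5, -5, -2, -2, -4, -4, -4, -4

(3, -5, 1, -2) → min -5
(-5, 1, -2, 11) → min -5
(1, -2, 11, 4) → min -2
(-2, 11, 4, -1) → min -2
(11, 4, -1, -4) → min -4
(4, -1, -4, 0) → min -4
(-1, -4, 0, 1) → min -4
(-4, 0, 1, 0) → min -4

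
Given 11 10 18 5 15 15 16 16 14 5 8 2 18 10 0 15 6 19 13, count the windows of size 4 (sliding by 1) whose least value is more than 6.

2

11 10 18 5 → min 5
10 18 5 15 → min 5
18 5 15 15 → min 5
5 15 15 16 → min 5
15 15 16 16 → min 15  > 6 ✓
15 16 16 14 → min 14  > 6 ✓
16 16 14 5 → min 5
16 14 5 8 → min 5
14 5 8 2 → min 2
5 8 2 18 → min 2
8 2 18 10 → min 2
2 18 10 0 → min 0
18 10 0 15 → min 0
10 0 15 6 → min 0
0 15 6 19 → min 0
15 6 19 13 → min 6
2 windows satisfy the condition.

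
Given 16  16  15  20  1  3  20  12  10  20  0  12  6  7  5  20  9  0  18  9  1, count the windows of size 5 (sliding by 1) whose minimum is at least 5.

16 16 15 20 1 → min 1
16 15 20 1 3 → min 1
15 20 1 3 20 → min 1
20 1 3 20 12 → min 1
1 3 20 12 10 → min 1
3 20 12 10 20 → min 3
20 12 10 20 0 → min 0
12 10 20 0 12 → min 0
10 20 0 12 6 → min 0
20 0 12 6 7 → min 0
0 12 6 7 5 → min 0
12 6 7 5 20 → min 5  ≥ 5 ✓
6 7 5 20 9 → min 5  ≥ 5 ✓
7 5 20 9 0 → min 0
5 20 9 0 18 → min 0
20 9 0 18 9 → min 0
9 0 18 9 1 → min 0
2 windows satisfy the condition.

2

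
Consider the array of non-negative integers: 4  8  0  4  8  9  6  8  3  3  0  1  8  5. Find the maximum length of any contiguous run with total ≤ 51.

11

→ 4: sum 4, len 1
→ 8: sum 12, len 2
→ 0: sum 12, len 3
→ 4: sum 16, len 4
→ 8: sum 24, len 5
→ 9: sum 33, len 6
→ 6: sum 39, len 7
→ 8: sum 47, len 8
→ 3: sum 50, len 9
→ 3 (dropped 4): sum 49, len 9
→ 0: sum 49, len 10
→ 1: sum 50, len 11
→ 8 (dropped 8): sum 50, len 11
→ 5 (dropped 0, 4): sum 51, len 10
Longest length seen: 11.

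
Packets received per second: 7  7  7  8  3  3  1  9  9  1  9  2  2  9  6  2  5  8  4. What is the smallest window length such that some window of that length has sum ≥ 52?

add 7: running sum 7 < 52
add 7: running sum 14 < 52
add 7: running sum 21 < 52
add 8: running sum 29 < 52
add 3: running sum 32 < 52
add 3: running sum 35 < 52
add 1: running sum 36 < 52
add 9: running sum 45 < 52
end 8: [7, 7, 7, 8, 3, 3, 1, 9, 9] sum 54, len 9
end 9: [7, 7, 7, 8, 3, 3, 1, 9, 9, 1] sum 55, len 10
end 10: [7, 7, 8, 3, 3, 1, 9, 9, 1, 9] sum 57, len 10
end 11: [7, 8, 3, 3, 1, 9, 9, 1, 9, 2] sum 52, len 10
end 12: [7, 8, 3, 3, 1, 9, 9, 1, 9, 2, 2] sum 54, len 11
end 13: [8, 3, 3, 1, 9, 9, 1, 9, 2, 2, 9] sum 56, len 11
end 14: [3, 3, 1, 9, 9, 1, 9, 2, 2, 9, 6] sum 54, len 11
end 15: [3, 1, 9, 9, 1, 9, 2, 2, 9, 6, 2] sum 53, len 11
end 16: [9, 9, 1, 9, 2, 2, 9, 6, 2, 5] sum 54, len 10
end 17: [9, 1, 9, 2, 2, 9, 6, 2, 5, 8] sum 53, len 10
end 18: [9, 1, 9, 2, 2, 9, 6, 2, 5, 8, 4] sum 57, len 11
Shortest qualifying length: 9.

9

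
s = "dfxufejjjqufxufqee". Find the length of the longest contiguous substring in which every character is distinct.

5

add d: [d] len 1
add f: [d, f] len 2
add x: [d, f, x] len 3
add u: [d, f, x, u] len 4
add f (repeat f, move left end past it): [x, u, f] len 3
add e: [x, u, f, e] len 4
add j: [x, u, f, e, j] len 5
add j (repeat j, move left end past it): [j] len 1
add j (repeat j, move left end past it): [j] len 1
add q: [j, q] len 2
add u: [j, q, u] len 3
add f: [j, q, u, f] len 4
add x: [j, q, u, f, x] len 5
add u (repeat u, move left end past it): [f, x, u] len 3
add f (repeat f, move left end past it): [x, u, f] len 3
add q: [x, u, f, q] len 4
add e: [x, u, f, q, e] len 5
add e (repeat e, move left end past it): [e] len 1
Longest all-distinct length: 5.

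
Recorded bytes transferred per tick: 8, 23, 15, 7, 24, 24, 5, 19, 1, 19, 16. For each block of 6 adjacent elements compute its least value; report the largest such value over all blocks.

Window mins for each of the 6 positions:
(8, 23, 15, 7, 24, 24) → min 7
(23, 15, 7, 24, 24, 5) → min 5
(15, 7, 24, 24, 5, 19) → min 5
(7, 24, 24, 5, 19, 1) → min 1
(24, 24, 5, 19, 1, 19) → min 1
(24, 5, 19, 1, 19, 16) → min 1
Largest of these is 7.

7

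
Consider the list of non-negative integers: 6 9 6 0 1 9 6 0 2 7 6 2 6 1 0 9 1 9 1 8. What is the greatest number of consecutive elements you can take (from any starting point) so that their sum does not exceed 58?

Extend to the right; shrink from the left whenever the sum exceeds 58:
→ 6: sum 6, len 1
→ 9: sum 15, len 2
→ 6: sum 21, len 3
→ 0: sum 21, len 4
→ 1: sum 22, len 5
→ 9: sum 31, len 6
→ 6: sum 37, len 7
→ 0: sum 37, len 8
→ 2: sum 39, len 9
→ 7: sum 46, len 10
→ 6: sum 52, len 11
→ 2: sum 54, len 12
→ 6 (dropped 6): sum 54, len 12
→ 1: sum 55, len 13
→ 0: sum 55, len 14
→ 9 (dropped 9): sum 55, len 14
→ 1: sum 56, len 15
→ 9 (dropped 6, 0, 1): sum 58, len 13
→ 1 (dropped 9): sum 50, len 13
→ 8: sum 58, len 14
Longest length seen: 15.

15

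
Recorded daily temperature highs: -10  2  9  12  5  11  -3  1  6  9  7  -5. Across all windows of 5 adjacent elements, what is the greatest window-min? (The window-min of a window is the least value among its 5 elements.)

(-10, 2, 9, 12, 5) → min -10
(2, 9, 12, 5, 11) → min 2
(9, 12, 5, 11, -3) → min -3
(12, 5, 11, -3, 1) → min -3
(5, 11, -3, 1, 6) → min -3
(11, -3, 1, 6, 9) → min -3
(-3, 1, 6, 9, 7) → min -3
(1, 6, 9, 7, -5) → min -5
Greatest of these is 2.

2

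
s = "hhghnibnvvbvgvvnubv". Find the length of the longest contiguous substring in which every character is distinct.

5

[h] len 1
[h] len 1
[h, g] len 2
[g, h] len 2
[g, h, n] len 3
[g, h, n, i] len 4
[g, h, n, i, b] len 5
[i, b, n] len 3
[i, b, n, v] len 4
[v] len 1
[v, b] len 2
[b, v] len 2
[b, v, g] len 3
[g, v] len 2
[v] len 1
[v, n] len 2
[v, n, u] len 3
[v, n, u, b] len 4
[n, u, b, v] len 4
Longest all-distinct length: 5.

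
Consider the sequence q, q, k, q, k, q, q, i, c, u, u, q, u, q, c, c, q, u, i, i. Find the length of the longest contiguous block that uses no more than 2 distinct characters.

7

add q: window [q] (1 distinct), len 1
add q: window [q, q] (1 distinct), len 2
add k: window [q, q, k] (2 distinct), len 3
add q: window [q, q, k, q] (2 distinct), len 4
add k: window [q, q, k, q, k] (2 distinct), len 5
add q: window [q, q, k, q, k, q] (2 distinct), len 6
add q: window [q, q, k, q, k, q, q] (2 distinct), len 7
add i: window [q, q, i] (2 distinct), len 3
add c: window [i, c] (2 distinct), len 2
add u: window [c, u] (2 distinct), len 2
add u: window [c, u, u] (2 distinct), len 3
add q: window [u, u, q] (2 distinct), len 3
add u: window [u, u, q, u] (2 distinct), len 4
add q: window [u, u, q, u, q] (2 distinct), len 5
add c: window [q, c] (2 distinct), len 2
add c: window [q, c, c] (2 distinct), len 3
add q: window [q, c, c, q] (2 distinct), len 4
add u: window [q, u] (2 distinct), len 2
add i: window [u, i] (2 distinct), len 2
add i: window [u, i, i] (2 distinct), len 3
Longest length with ≤2 distinct: 7.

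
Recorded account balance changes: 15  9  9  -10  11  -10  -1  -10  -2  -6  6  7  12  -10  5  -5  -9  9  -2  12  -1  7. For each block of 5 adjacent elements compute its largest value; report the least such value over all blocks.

-1

Each size-5 window and its max:
(15, 9, 9, -10, 11) → max 15
(9, 9, -10, 11, -10) → max 11
(9, -10, 11, -10, -1) → max 11
(-10, 11, -10, -1, -10) → max 11
(11, -10, -1, -10, -2) → max 11
(-10, -1, -10, -2, -6) → max -1
(-1, -10, -2, -6, 6) → max 6
(-10, -2, -6, 6, 7) → max 7
(-2, -6, 6, 7, 12) → max 12
(-6, 6, 7, 12, -10) → max 12
(6, 7, 12, -10, 5) → max 12
(7, 12, -10, 5, -5) → max 12
(12, -10, 5, -5, -9) → max 12
(-10, 5, -5, -9, 9) → max 9
(5, -5, -9, 9, -2) → max 9
(-5, -9, 9, -2, 12) → max 12
(-9, 9, -2, 12, -1) → max 12
(9, -2, 12, -1, 7) → max 12
Least of these is -1.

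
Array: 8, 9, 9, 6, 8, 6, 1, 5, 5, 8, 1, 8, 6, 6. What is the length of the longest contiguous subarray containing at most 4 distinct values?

11

Extend right; when distinct count exceeds 4, shrink from the left:
[8] 1 distinct, len 1
[8, 9] 2 distinct, len 2
[8, 9, 9] 2 distinct, len 3
[8, 9, 9, 6] 3 distinct, len 4
[8, 9, 9, 6, 8] 3 distinct, len 5
[8, 9, 9, 6, 8, 6] 3 distinct, len 6
[8, 9, 9, 6, 8, 6, 1] 4 distinct, len 7
[6, 8, 6, 1, 5] 4 distinct, len 5
[6, 8, 6, 1, 5, 5] 4 distinct, len 6
[6, 8, 6, 1, 5, 5, 8] 4 distinct, len 7
[6, 8, 6, 1, 5, 5, 8, 1] 4 distinct, len 8
[6, 8, 6, 1, 5, 5, 8, 1, 8] 4 distinct, len 9
[6, 8, 6, 1, 5, 5, 8, 1, 8, 6] 4 distinct, len 10
[6, 8, 6, 1, 5, 5, 8, 1, 8, 6, 6] 4 distinct, len 11
Longest length with ≤4 distinct: 11.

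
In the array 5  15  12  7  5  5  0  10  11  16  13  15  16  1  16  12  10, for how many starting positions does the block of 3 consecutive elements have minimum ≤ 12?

[5, 15, 12] → min 5  ≤ 12 ✓
[15, 12, 7] → min 7  ≤ 12 ✓
[12, 7, 5] → min 5  ≤ 12 ✓
[7, 5, 5] → min 5  ≤ 12 ✓
[5, 5, 0] → min 0  ≤ 12 ✓
[5, 0, 10] → min 0  ≤ 12 ✓
[0, 10, 11] → min 0  ≤ 12 ✓
[10, 11, 16] → min 10  ≤ 12 ✓
[11, 16, 13] → min 11  ≤ 12 ✓
[16, 13, 15] → min 13
[13, 15, 16] → min 13
[15, 16, 1] → min 1  ≤ 12 ✓
[16, 1, 16] → min 1  ≤ 12 ✓
[1, 16, 12] → min 1  ≤ 12 ✓
[16, 12, 10] → min 10  ≤ 12 ✓
13 windows satisfy the condition.

13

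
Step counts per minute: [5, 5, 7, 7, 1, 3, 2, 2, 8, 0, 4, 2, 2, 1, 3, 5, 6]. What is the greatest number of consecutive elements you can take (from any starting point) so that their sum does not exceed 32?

11

Extend to the right; shrink from the left whenever the sum exceeds 32:
→ 5: sum 5, len 1
→ 5: sum 10, len 2
→ 7: sum 17, len 3
→ 7: sum 24, len 4
→ 1: sum 25, len 5
→ 3: sum 28, len 6
→ 2: sum 30, len 7
→ 2: sum 32, len 8
→ 8 (dropped 5, 5): sum 30, len 7
→ 0: sum 30, len 8
→ 4 (dropped 7): sum 27, len 8
→ 2: sum 29, len 9
→ 2: sum 31, len 10
→ 1: sum 32, len 11
→ 3 (dropped 7): sum 28, len 11
→ 5 (dropped 1): sum 32, len 11
→ 6 (dropped 3, 2, 2): sum 31, len 9
Longest length seen: 11.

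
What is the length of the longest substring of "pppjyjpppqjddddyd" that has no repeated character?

4

[p] len 1
[p] len 1
[p] len 1
[p, j] len 2
[p, j, y] len 3
[y, j] len 2
[y, j, p] len 3
[p] len 1
[p] len 1
[p, q] len 2
[p, q, j] len 3
[p, q, j, d] len 4
[d] len 1
[d] len 1
[d] len 1
[d, y] len 2
[y, d] len 2
Longest all-distinct length: 4.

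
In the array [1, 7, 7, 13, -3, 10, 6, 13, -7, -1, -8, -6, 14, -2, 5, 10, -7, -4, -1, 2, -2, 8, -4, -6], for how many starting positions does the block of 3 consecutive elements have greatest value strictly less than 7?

(1, 7, 7) → max 7
(7, 7, 13) → max 13
(7, 13, -3) → max 13
(13, -3, 10) → max 13
(-3, 10, 6) → max 10
(10, 6, 13) → max 13
(6, 13, -7) → max 13
(13, -7, -1) → max 13
(-7, -1, -8) → max -1  < 7 ✓
(-1, -8, -6) → max -1  < 7 ✓
(-8, -6, 14) → max 14
(-6, 14, -2) → max 14
(14, -2, 5) → max 14
(-2, 5, 10) → max 10
(5, 10, -7) → max 10
(10, -7, -4) → max 10
(-7, -4, -1) → max -1  < 7 ✓
(-4, -1, 2) → max 2  < 7 ✓
(-1, 2, -2) → max 2  < 7 ✓
(2, -2, 8) → max 8
(-2, 8, -4) → max 8
(8, -4, -6) → max 8
5 windows satisfy the condition.

5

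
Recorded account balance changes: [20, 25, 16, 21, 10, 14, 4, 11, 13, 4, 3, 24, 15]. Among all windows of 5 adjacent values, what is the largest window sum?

Window sums for each of the 9 positions:
20 25 16 21 10 → sum 92
25 16 21 10 14 → sum 86
16 21 10 14 4 → sum 65
21 10 14 4 11 → sum 60
10 14 4 11 13 → sum 52
14 4 11 13 4 → sum 46
4 11 13 4 3 → sum 35
11 13 4 3 24 → sum 55
13 4 3 24 15 → sum 59
Largest of these is 92.

92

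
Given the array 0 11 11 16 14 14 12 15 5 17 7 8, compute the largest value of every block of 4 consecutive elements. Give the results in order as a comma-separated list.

16, 16, 16, 16, 15, 15, 17, 17, 17

Sliding a size-4 window across the 12 values:
0 11 11 16 → max 16
11 11 16 14 → max 16
11 16 14 14 → max 16
16 14 14 12 → max 16
14 14 12 15 → max 15
14 12 15 5 → max 15
12 15 5 17 → max 17
15 5 17 7 → max 17
5 17 7 8 → max 17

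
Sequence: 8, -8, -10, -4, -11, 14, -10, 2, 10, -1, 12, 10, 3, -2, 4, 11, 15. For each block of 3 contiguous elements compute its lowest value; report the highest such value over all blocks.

4

Window mins for each of the 15 positions:
8 -8 -10 → min -10
-8 -10 -4 → min -10
-10 -4 -11 → min -11
-4 -11 14 → min -11
-11 14 -10 → min -11
14 -10 2 → min -10
-10 2 10 → min -10
2 10 -1 → min -1
10 -1 12 → min -1
-1 12 10 → min -1
12 10 3 → min 3
10 3 -2 → min -2
3 -2 4 → min -2
-2 4 11 → min -2
4 11 15 → min 4
Highest of these is 4.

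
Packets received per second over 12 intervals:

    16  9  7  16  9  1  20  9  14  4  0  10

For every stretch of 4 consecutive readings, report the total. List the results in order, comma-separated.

[16, 9, 7, 16] → sum 48
[9, 7, 16, 9] → sum 41
[7, 16, 9, 1] → sum 33
[16, 9, 1, 20] → sum 46
[9, 1, 20, 9] → sum 39
[1, 20, 9, 14] → sum 44
[20, 9, 14, 4] → sum 47
[9, 14, 4, 0] → sum 27
[14, 4, 0, 10] → sum 28

48, 41, 33, 46, 39, 44, 47, 27, 28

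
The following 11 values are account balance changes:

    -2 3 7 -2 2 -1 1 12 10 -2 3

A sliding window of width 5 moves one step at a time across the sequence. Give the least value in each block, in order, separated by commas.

[-2, 3, 7, -2, 2] → min -2
[3, 7, -2, 2, -1] → min -2
[7, -2, 2, -1, 1] → min -2
[-2, 2, -1, 1, 12] → min -2
[2, -1, 1, 12, 10] → min -1
[-1, 1, 12, 10, -2] → min -2
[1, 12, 10, -2, 3] → min -2

-2, -2, -2, -2, -1, -2, -2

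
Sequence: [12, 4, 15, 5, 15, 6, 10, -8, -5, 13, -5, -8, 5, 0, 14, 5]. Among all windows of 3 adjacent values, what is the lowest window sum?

-8

[12, 4, 15] → sum 31
[4, 15, 5] → sum 24
[15, 5, 15] → sum 35
[5, 15, 6] → sum 26
[15, 6, 10] → sum 31
[6, 10, -8] → sum 8
[10, -8, -5] → sum -3
[-8, -5, 13] → sum 0
[-5, 13, -5] → sum 3
[13, -5, -8] → sum 0
[-5, -8, 5] → sum -8
[-8, 5, 0] → sum -3
[5, 0, 14] → sum 19
[0, 14, 5] → sum 19
Lowest of these is -8.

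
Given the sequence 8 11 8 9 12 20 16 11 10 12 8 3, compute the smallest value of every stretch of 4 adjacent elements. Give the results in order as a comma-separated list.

8, 8, 8, 9, 11, 10, 10, 8, 3

(8, 11, 8, 9) → min 8
(11, 8, 9, 12) → min 8
(8, 9, 12, 20) → min 8
(9, 12, 20, 16) → min 9
(12, 20, 16, 11) → min 11
(20, 16, 11, 10) → min 10
(16, 11, 10, 12) → min 10
(11, 10, 12, 8) → min 8
(10, 12, 8, 3) → min 3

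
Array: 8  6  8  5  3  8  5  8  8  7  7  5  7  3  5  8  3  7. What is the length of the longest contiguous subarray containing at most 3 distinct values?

[8] 1 distinct, len 1
[8, 6] 2 distinct, len 2
[8, 6, 8] 2 distinct, len 3
[8, 6, 8, 5] 3 distinct, len 4
[8, 5, 3] 3 distinct, len 3
[8, 5, 3, 8] 3 distinct, len 4
[8, 5, 3, 8, 5] 3 distinct, len 5
[8, 5, 3, 8, 5, 8] 3 distinct, len 6
[8, 5, 3, 8, 5, 8, 8] 3 distinct, len 7
[8, 5, 8, 8, 7] 3 distinct, len 5
[8, 5, 8, 8, 7, 7] 3 distinct, len 6
[8, 5, 8, 8, 7, 7, 5] 3 distinct, len 7
[8, 5, 8, 8, 7, 7, 5, 7] 3 distinct, len 8
[7, 7, 5, 7, 3] 3 distinct, len 5
[7, 7, 5, 7, 3, 5] 3 distinct, len 6
[3, 5, 8] 3 distinct, len 3
[3, 5, 8, 3] 3 distinct, len 4
[8, 3, 7] 3 distinct, len 3
Longest length with ≤3 distinct: 8.

8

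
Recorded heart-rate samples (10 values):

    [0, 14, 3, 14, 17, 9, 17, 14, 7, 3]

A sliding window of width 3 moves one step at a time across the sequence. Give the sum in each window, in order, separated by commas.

(0, 14, 3) → sum 17
(14, 3, 14) → sum 31
(3, 14, 17) → sum 34
(14, 17, 9) → sum 40
(17, 9, 17) → sum 43
(9, 17, 14) → sum 40
(17, 14, 7) → sum 38
(14, 7, 3) → sum 24

17, 31, 34, 40, 43, 40, 38, 24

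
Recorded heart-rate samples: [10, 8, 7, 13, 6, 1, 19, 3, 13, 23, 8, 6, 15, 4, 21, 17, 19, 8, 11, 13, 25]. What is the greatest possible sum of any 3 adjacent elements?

57

(10, 8, 7) → sum 25
(8, 7, 13) → sum 28
(7, 13, 6) → sum 26
(13, 6, 1) → sum 20
(6, 1, 19) → sum 26
(1, 19, 3) → sum 23
(19, 3, 13) → sum 35
(3, 13, 23) → sum 39
(13, 23, 8) → sum 44
(23, 8, 6) → sum 37
(8, 6, 15) → sum 29
(6, 15, 4) → sum 25
(15, 4, 21) → sum 40
(4, 21, 17) → sum 42
(21, 17, 19) → sum 57
(17, 19, 8) → sum 44
(19, 8, 11) → sum 38
(8, 11, 13) → sum 32
(11, 13, 25) → sum 49
Greatest of these is 57.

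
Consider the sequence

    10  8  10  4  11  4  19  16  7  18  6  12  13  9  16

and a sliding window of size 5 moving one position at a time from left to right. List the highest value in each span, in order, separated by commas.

[10, 8, 10, 4, 11] → max 11
[8, 10, 4, 11, 4] → max 11
[10, 4, 11, 4, 19] → max 19
[4, 11, 4, 19, 16] → max 19
[11, 4, 19, 16, 7] → max 19
[4, 19, 16, 7, 18] → max 19
[19, 16, 7, 18, 6] → max 19
[16, 7, 18, 6, 12] → max 18
[7, 18, 6, 12, 13] → max 18
[18, 6, 12, 13, 9] → max 18
[6, 12, 13, 9, 16] → max 16

11, 11, 19, 19, 19, 19, 19, 18, 18, 18, 16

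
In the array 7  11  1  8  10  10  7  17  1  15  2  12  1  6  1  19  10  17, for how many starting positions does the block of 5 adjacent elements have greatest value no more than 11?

(7, 11, 1, 8, 10) → max 11  ≤ 11 ✓
(11, 1, 8, 10, 10) → max 11  ≤ 11 ✓
(1, 8, 10, 10, 7) → max 10  ≤ 11 ✓
(8, 10, 10, 7, 17) → max 17
(10, 10, 7, 17, 1) → max 17
(10, 7, 17, 1, 15) → max 17
(7, 17, 1, 15, 2) → max 17
(17, 1, 15, 2, 12) → max 17
(1, 15, 2, 12, 1) → max 15
(15, 2, 12, 1, 6) → max 15
(2, 12, 1, 6, 1) → max 12
(12, 1, 6, 1, 19) → max 19
(1, 6, 1, 19, 10) → max 19
(6, 1, 19, 10, 17) → max 19
3 windows satisfy the condition.

3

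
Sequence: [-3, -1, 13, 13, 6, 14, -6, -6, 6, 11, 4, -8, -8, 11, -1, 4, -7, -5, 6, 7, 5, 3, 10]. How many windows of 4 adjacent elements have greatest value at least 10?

-3 -1 13 13 → max 13  ≥ 10 ✓
-1 13 13 6 → max 13  ≥ 10 ✓
13 13 6 14 → max 14  ≥ 10 ✓
13 6 14 -6 → max 14  ≥ 10 ✓
6 14 -6 -6 → max 14  ≥ 10 ✓
14 -6 -6 6 → max 14  ≥ 10 ✓
-6 -6 6 11 → max 11  ≥ 10 ✓
-6 6 11 4 → max 11  ≥ 10 ✓
6 11 4 -8 → max 11  ≥ 10 ✓
11 4 -8 -8 → max 11  ≥ 10 ✓
4 -8 -8 11 → max 11  ≥ 10 ✓
-8 -8 11 -1 → max 11  ≥ 10 ✓
-8 11 -1 4 → max 11  ≥ 10 ✓
11 -1 4 -7 → max 11  ≥ 10 ✓
-1 4 -7 -5 → max 4
4 -7 -5 6 → max 6
-7 -5 6 7 → max 7
-5 6 7 5 → max 7
6 7 5 3 → max 7
7 5 3 10 → max 10  ≥ 10 ✓
15 windows satisfy the condition.

15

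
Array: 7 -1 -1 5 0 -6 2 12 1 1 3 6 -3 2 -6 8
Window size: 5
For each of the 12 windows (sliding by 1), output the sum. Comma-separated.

10, -3, 0, 13, 9, 10, 19, 23, 8, 9, 2, 7

[7, -1, -1, 5, 0] → sum 10
[-1, -1, 5, 0, -6] → sum -3
[-1, 5, 0, -6, 2] → sum 0
[5, 0, -6, 2, 12] → sum 13
[0, -6, 2, 12, 1] → sum 9
[-6, 2, 12, 1, 1] → sum 10
[2, 12, 1, 1, 3] → sum 19
[12, 1, 1, 3, 6] → sum 23
[1, 1, 3, 6, -3] → sum 8
[1, 3, 6, -3, 2] → sum 9
[3, 6, -3, 2, -6] → sum 2
[6, -3, 2, -6, 8] → sum 7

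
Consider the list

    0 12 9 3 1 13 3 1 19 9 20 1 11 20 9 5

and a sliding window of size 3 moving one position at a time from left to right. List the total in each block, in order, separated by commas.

0 12 9 → sum 21
12 9 3 → sum 24
9 3 1 → sum 13
3 1 13 → sum 17
1 13 3 → sum 17
13 3 1 → sum 17
3 1 19 → sum 23
1 19 9 → sum 29
19 9 20 → sum 48
9 20 1 → sum 30
20 1 11 → sum 32
1 11 20 → sum 32
11 20 9 → sum 40
20 9 5 → sum 34

21, 24, 13, 17, 17, 17, 23, 29, 48, 30, 32, 32, 40, 34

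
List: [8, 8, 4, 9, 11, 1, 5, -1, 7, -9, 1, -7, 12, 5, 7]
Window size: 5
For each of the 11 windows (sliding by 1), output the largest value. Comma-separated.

Sliding a size-5 window across the 15 values:
(8, 8, 4, 9, 11) → max 11
(8, 4, 9, 11, 1) → max 11
(4, 9, 11, 1, 5) → max 11
(9, 11, 1, 5, -1) → max 11
(11, 1, 5, -1, 7) → max 11
(1, 5, -1, 7, -9) → max 7
(5, -1, 7, -9, 1) → max 7
(-1, 7, -9, 1, -7) → max 7
(7, -9, 1, -7, 12) → max 12
(-9, 1, -7, 12, 5) → max 12
(1, -7, 12, 5, 7) → max 12

11, 11, 11, 11, 11, 7, 7, 7, 12, 12, 12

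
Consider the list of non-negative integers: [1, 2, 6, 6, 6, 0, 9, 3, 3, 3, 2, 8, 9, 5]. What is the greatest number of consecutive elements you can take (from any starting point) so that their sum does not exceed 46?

11

Extend to the right; shrink from the left whenever the sum exceeds 46:
[1] sum 1 len 1
[1, 2] sum 3 len 2
[1, 2, 6] sum 9 len 3
[1, 2, 6, 6] sum 15 len 4
[1, 2, 6, 6, 6] sum 21 len 5
[1, 2, 6, 6, 6, 0] sum 21 len 6
[1, 2, 6, 6, 6, 0, 9] sum 30 len 7
[1, 2, 6, 6, 6, 0, 9, 3] sum 33 len 8
[1, 2, 6, 6, 6, 0, 9, 3, 3] sum 36 len 9
[1, 2, 6, 6, 6, 0, 9, 3, 3, 3] sum 39 len 10
[1, 2, 6, 6, 6, 0, 9, 3, 3, 3, 2] sum 41 len 11
[6, 6, 6, 0, 9, 3, 3, 3, 2, 8] sum 46 len 10
[6, 0, 9, 3, 3, 3, 2, 8, 9] sum 43 len 9
[0, 9, 3, 3, 3, 2, 8, 9, 5] sum 42 len 9
Longest length seen: 11.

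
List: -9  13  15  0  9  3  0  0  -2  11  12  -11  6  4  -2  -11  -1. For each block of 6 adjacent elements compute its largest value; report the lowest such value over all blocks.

6

[-9, 13, 15, 0, 9, 3] → max 15
[13, 15, 0, 9, 3, 0] → max 15
[15, 0, 9, 3, 0, 0] → max 15
[0, 9, 3, 0, 0, -2] → max 9
[9, 3, 0, 0, -2, 11] → max 11
[3, 0, 0, -2, 11, 12] → max 12
[0, 0, -2, 11, 12, -11] → max 12
[0, -2, 11, 12, -11, 6] → max 12
[-2, 11, 12, -11, 6, 4] → max 12
[11, 12, -11, 6, 4, -2] → max 12
[12, -11, 6, 4, -2, -11] → max 12
[-11, 6, 4, -2, -11, -1] → max 6
Lowest of these is 6.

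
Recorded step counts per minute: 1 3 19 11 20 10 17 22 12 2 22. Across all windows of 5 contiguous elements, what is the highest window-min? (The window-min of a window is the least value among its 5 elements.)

10

(1, 3, 19, 11, 20) → min 1
(3, 19, 11, 20, 10) → min 3
(19, 11, 20, 10, 17) → min 10
(11, 20, 10, 17, 22) → min 10
(20, 10, 17, 22, 12) → min 10
(10, 17, 22, 12, 2) → min 2
(17, 22, 12, 2, 22) → min 2
Highest of these is 10.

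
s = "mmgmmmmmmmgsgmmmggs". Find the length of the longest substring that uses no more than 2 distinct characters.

[m] 1 distinct, len 1
[m, m] 1 distinct, len 2
[m, m, g] 2 distinct, len 3
[m, m, g, m] 2 distinct, len 4
[m, m, g, m, m] 2 distinct, len 5
[m, m, g, m, m, m] 2 distinct, len 6
[m, m, g, m, m, m, m] 2 distinct, len 7
[m, m, g, m, m, m, m, m] 2 distinct, len 8
[m, m, g, m, m, m, m, m, m] 2 distinct, len 9
[m, m, g, m, m, m, m, m, m, m] 2 distinct, len 10
[m, m, g, m, m, m, m, m, m, m, g] 2 distinct, len 11
[g, s] 2 distinct, len 2
[g, s, g] 2 distinct, len 3
[g, m] 2 distinct, len 2
[g, m, m] 2 distinct, len 3
[g, m, m, m] 2 distinct, len 4
[g, m, m, m, g] 2 distinct, len 5
[g, m, m, m, g, g] 2 distinct, len 6
[g, g, s] 2 distinct, len 3
Longest length with ≤2 distinct: 11.

11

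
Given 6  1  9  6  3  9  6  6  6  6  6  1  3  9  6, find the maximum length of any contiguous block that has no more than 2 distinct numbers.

6

Extend right; when distinct count exceeds 2, shrink from the left:
add 6: window [6] (1 distinct), len 1
add 1: window [6, 1] (2 distinct), len 2
add 9: window [1, 9] (2 distinct), len 2
add 6: window [9, 6] (2 distinct), len 2
add 3: window [6, 3] (2 distinct), len 2
add 9: window [3, 9] (2 distinct), len 2
add 6: window [9, 6] (2 distinct), len 2
add 6: window [9, 6, 6] (2 distinct), len 3
add 6: window [9, 6, 6, 6] (2 distinct), len 4
add 6: window [9, 6, 6, 6, 6] (2 distinct), len 5
add 6: window [9, 6, 6, 6, 6, 6] (2 distinct), len 6
add 1: window [6, 6, 6, 6, 6, 1] (2 distinct), len 6
add 3: window [1, 3] (2 distinct), len 2
add 9: window [3, 9] (2 distinct), len 2
add 6: window [9, 6] (2 distinct), len 2
Longest length with ≤2 distinct: 6.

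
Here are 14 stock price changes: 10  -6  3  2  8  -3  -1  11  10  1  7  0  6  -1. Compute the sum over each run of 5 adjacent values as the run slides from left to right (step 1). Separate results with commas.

17, 4, 9, 17, 25, 18, 28, 29, 24, 13

[10, -6, 3, 2, 8] → sum 17
[-6, 3, 2, 8, -3] → sum 4
[3, 2, 8, -3, -1] → sum 9
[2, 8, -3, -1, 11] → sum 17
[8, -3, -1, 11, 10] → sum 25
[-3, -1, 11, 10, 1] → sum 18
[-1, 11, 10, 1, 7] → sum 28
[11, 10, 1, 7, 0] → sum 29
[10, 1, 7, 0, 6] → sum 24
[1, 7, 0, 6, -1] → sum 13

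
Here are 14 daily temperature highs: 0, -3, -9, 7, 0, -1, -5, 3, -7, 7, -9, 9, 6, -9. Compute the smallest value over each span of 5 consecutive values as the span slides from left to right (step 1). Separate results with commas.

[0, -3, -9, 7, 0] → min -9
[-3, -9, 7, 0, -1] → min -9
[-9, 7, 0, -1, -5] → min -9
[7, 0, -1, -5, 3] → min -5
[0, -1, -5, 3, -7] → min -7
[-1, -5, 3, -7, 7] → min -7
[-5, 3, -7, 7, -9] → min -9
[3, -7, 7, -9, 9] → min -9
[-7, 7, -9, 9, 6] → min -9
[7, -9, 9, 6, -9] → min -9

-9, -9, -9, -5, -7, -7, -9, -9, -9, -9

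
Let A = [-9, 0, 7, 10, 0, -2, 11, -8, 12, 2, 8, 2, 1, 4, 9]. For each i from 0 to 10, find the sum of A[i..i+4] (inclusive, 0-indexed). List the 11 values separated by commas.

(-9, 0, 7, 10, 0) → sum 8
(0, 7, 10, 0, -2) → sum 15
(7, 10, 0, -2, 11) → sum 26
(10, 0, -2, 11, -8) → sum 11
(0, -2, 11, -8, 12) → sum 13
(-2, 11, -8, 12, 2) → sum 15
(11, -8, 12, 2, 8) → sum 25
(-8, 12, 2, 8, 2) → sum 16
(12, 2, 8, 2, 1) → sum 25
(2, 8, 2, 1, 4) → sum 17
(8, 2, 1, 4, 9) → sum 24

8, 15, 26, 11, 13, 15, 25, 16, 25, 17, 24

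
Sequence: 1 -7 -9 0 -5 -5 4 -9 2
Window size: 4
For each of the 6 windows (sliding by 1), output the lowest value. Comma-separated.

-9, -9, -9, -5, -9, -9

[1, -7, -9, 0] → min -9
[-7, -9, 0, -5] → min -9
[-9, 0, -5, -5] → min -9
[0, -5, -5, 4] → min -5
[-5, -5, 4, -9] → min -9
[-5, 4, -9, 2] → min -9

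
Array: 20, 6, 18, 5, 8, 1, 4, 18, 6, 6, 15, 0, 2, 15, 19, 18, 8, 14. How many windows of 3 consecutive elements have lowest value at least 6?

6

20 6 18 → min 6  ≥ 6 ✓
6 18 5 → min 5
18 5 8 → min 5
5 8 1 → min 1
8 1 4 → min 1
1 4 18 → min 1
4 18 6 → min 4
18 6 6 → min 6  ≥ 6 ✓
6 6 15 → min 6  ≥ 6 ✓
6 15 0 → min 0
15 0 2 → min 0
0 2 15 → min 0
2 15 19 → min 2
15 19 18 → min 15  ≥ 6 ✓
19 18 8 → min 8  ≥ 6 ✓
18 8 14 → min 8  ≥ 6 ✓
6 windows satisfy the condition.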